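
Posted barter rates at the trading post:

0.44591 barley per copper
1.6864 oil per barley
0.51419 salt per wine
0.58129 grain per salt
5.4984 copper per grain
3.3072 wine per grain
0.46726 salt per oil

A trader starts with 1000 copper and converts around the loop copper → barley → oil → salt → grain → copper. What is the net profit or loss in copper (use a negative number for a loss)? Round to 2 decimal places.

123.04

1000 copper × 0.44591 = 445.91 barley
445.91 barley × 1.6864 = 751.982624 oil
751.982624 oil × 0.46726 = 351.37140089024 salt
351.37140089024 salt × 0.58129 = 204.2486816234876096 grain
204.2486816234876096 grain × 5.4984 = 1123.04095103858427262464 copper
Net change: 1123.04095103858427262464 − 1000 = 123.04095103858427262464 copper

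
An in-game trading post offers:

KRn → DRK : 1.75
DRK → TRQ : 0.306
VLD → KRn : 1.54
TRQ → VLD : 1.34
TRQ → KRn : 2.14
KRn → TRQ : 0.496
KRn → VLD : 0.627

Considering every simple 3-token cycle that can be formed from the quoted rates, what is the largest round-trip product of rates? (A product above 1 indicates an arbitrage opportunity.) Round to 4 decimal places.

KRn→DRK→TRQ→KRn: 1.75 × 0.306 × 2.14 = 1.14597
KRn→TRQ→VLD→KRn: 0.496 × 1.34 × 1.54 = 1.02355
Maximum is KRn→DRK→TRQ→KRn at 1.1460; arbitrage exists.

1.1460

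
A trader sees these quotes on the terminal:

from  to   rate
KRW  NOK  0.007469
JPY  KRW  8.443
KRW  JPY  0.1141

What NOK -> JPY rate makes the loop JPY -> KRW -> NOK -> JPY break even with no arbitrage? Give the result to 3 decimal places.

Known legs of the cycle: 8.443 × 0.007469 = 0.063060767
For no arbitrage the full-cycle product must be 1, so the missing rate is 1 / 0.063060767 ≈ 15.85772.

15.858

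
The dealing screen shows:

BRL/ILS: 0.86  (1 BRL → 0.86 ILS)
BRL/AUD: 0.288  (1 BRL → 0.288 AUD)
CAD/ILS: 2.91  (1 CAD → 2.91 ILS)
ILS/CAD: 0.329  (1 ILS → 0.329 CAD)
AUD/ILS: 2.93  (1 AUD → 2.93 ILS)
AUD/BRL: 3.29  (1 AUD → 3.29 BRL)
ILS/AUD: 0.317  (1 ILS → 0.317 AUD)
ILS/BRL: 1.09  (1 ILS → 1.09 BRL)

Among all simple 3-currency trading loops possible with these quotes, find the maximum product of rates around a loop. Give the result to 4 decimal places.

AUD→ILS→BRL→AUD: 2.93 × 1.09 × 0.288 = 0.91979
AUD→BRL→ILS→AUD: 3.29 × 0.86 × 0.317 = 0.89692
Maximum is AUD→ILS→BRL→AUD at 0.9198; no arbitrage — every cycle loses value.

0.9198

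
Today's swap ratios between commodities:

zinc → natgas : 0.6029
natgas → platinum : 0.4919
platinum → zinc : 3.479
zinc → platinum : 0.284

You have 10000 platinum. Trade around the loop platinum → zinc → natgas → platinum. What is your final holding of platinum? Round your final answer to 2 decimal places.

10317.55

10000 platinum × 3.479 = 34790 zinc
34790 zinc × 0.6029 = 20974.891 natgas
20974.891 natgas × 0.4919 = 10317.5488829 platinum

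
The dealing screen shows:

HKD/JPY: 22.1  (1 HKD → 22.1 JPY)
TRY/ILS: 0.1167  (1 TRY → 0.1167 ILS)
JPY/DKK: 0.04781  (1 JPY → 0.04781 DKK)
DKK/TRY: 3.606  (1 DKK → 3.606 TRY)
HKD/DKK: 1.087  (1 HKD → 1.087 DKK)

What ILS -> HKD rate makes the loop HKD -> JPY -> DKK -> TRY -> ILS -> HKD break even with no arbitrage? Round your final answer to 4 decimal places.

2.2490

Known legs of the cycle: 22.1 × 0.04781 × 3.606 × 0.1167 = 0.4446390441402
For no arbitrage the full-cycle product must be 1, so the missing rate is 1 / 0.4446390441402 ≈ 2.249015.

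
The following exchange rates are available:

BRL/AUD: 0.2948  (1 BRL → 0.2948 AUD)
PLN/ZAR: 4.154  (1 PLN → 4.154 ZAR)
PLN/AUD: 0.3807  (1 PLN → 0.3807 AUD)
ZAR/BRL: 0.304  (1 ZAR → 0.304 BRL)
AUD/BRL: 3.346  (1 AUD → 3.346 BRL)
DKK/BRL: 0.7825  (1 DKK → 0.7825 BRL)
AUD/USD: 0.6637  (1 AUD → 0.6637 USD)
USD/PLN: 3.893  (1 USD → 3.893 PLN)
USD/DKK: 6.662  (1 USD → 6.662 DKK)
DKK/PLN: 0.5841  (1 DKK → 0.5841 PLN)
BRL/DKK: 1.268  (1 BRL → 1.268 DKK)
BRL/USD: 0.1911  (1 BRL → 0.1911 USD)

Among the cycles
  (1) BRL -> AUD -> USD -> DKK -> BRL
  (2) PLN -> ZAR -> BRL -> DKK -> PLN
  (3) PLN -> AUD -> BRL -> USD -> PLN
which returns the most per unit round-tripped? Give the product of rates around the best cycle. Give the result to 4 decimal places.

(1) 0.2948 × 0.6637 × 6.662 × 0.7825 = 1.01997
(2) 4.154 × 0.304 × 1.268 × 0.5841 = 0.93529
(3) 0.3807 × 3.346 × 0.1911 × 3.893 = 0.94766
Highest is cycle (1) at 1.0200 (>1, arbitrage).

1.0200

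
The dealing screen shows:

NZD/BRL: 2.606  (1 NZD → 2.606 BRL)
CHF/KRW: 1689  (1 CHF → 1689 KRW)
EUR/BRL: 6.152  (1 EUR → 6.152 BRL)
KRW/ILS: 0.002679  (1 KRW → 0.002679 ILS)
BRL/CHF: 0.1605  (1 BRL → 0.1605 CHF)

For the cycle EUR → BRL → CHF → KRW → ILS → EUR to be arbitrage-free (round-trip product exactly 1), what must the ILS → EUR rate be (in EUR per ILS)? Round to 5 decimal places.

Known legs of the cycle: 6.152 × 0.1605 × 1689 × 0.002679 = 4.467800030076
For no arbitrage the full-cycle product must be 1, so the missing rate is 1 / 4.467800030076 ≈ 0.2238238.

0.22382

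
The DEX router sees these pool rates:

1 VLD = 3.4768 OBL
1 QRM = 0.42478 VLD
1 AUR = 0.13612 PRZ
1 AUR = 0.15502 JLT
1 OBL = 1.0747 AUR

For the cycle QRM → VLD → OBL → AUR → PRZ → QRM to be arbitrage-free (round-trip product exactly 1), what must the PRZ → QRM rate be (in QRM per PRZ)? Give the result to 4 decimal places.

4.6286

Known legs of the cycle: 0.42478 × 3.4768 × 1.0747 × 0.13612 = 0.216049347421469056
For no arbitrage the full-cycle product must be 1, so the missing rate is 1 / 0.216049347421469056 ≈ 4.628572.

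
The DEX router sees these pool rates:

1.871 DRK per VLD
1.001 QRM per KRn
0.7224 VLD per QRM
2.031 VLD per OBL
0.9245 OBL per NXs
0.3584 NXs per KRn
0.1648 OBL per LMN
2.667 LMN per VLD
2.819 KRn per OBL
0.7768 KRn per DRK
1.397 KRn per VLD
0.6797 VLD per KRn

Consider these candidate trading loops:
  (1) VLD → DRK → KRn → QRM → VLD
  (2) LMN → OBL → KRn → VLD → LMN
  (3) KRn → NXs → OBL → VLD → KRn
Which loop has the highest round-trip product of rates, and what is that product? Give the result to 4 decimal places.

(1) 1.871 × 0.7768 × 1.001 × 0.7224 = 1.05098
(2) 0.1648 × 2.819 × 0.6797 × 2.667 = 0.84216
(3) 0.3584 × 0.9245 × 2.031 × 1.397 = 0.94012
Highest is cycle (1) at 1.0510 (>1, arbitrage).

1.0510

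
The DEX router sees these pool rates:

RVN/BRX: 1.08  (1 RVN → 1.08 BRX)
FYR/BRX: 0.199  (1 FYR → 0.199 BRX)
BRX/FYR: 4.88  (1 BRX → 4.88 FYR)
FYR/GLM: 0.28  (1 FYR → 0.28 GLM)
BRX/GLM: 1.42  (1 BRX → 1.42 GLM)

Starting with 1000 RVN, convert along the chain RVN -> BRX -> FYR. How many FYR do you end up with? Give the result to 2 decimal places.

1000 RVN × 1.08 = 1080 BRX
1080 BRX × 4.88 = 5270.4 FYR

5270.40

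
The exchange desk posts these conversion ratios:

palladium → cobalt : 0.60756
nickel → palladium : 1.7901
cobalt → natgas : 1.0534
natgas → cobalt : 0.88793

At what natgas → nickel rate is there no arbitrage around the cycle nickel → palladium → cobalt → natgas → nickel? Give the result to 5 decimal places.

Known legs of the cycle: 1.7901 × 0.60756 × 1.0534 = 1.1456706305304
For no arbitrage the full-cycle product must be 1, so the missing rate is 1 / 1.1456706305304 ≈ 0.8728512.

0.87285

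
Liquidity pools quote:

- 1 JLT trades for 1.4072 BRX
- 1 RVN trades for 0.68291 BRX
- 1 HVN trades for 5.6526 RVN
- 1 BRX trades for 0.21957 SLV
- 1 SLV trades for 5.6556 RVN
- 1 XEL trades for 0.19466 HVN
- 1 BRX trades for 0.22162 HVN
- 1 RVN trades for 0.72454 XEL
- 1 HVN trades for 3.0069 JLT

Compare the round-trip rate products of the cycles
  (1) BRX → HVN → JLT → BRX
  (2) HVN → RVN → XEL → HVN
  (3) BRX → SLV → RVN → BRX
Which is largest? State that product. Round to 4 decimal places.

0.9377

(1) 0.22162 × 3.0069 × 1.4072 = 0.93774
(2) 5.6526 × 0.72454 × 0.19466 = 0.79724
(3) 0.21957 × 5.6556 × 0.68291 = 0.84804
Highest is cycle (1) at 0.9377 (≤1, no arbitrage).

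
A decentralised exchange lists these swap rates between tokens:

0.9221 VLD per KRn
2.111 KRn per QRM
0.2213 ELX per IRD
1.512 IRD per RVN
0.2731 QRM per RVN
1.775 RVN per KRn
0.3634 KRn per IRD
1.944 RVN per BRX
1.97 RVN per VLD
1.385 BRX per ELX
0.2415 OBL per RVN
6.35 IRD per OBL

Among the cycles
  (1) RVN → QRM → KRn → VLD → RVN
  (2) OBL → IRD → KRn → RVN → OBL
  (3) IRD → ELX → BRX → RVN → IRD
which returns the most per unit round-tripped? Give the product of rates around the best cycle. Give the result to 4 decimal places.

(1) 0.2731 × 2.111 × 0.9221 × 1.97 = 1.04726
(2) 6.35 × 0.3634 × 1.775 × 0.2415 = 0.98918
(3) 0.2213 × 1.385 × 1.944 × 1.512 = 0.90091
Highest is cycle (1) at 1.0473 (>1, arbitrage).

1.0473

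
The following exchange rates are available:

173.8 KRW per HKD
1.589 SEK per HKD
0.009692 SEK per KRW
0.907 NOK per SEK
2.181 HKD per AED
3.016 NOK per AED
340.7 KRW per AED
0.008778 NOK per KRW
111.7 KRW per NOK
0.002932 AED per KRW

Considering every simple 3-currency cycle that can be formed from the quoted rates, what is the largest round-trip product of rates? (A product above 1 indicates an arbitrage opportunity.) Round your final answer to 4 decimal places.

1.1114

AED→HKD→KRW→AED: 2.181 × 173.8 × 0.002932 = 1.11140
AED→NOK→KRW→AED: 3.016 × 111.7 × 0.002932 = 0.98775
SEK→NOK→KRW→SEK: 0.907 × 111.7 × 0.009692 = 0.98191
Maximum is AED→HKD→KRW→AED at 1.1114; arbitrage exists.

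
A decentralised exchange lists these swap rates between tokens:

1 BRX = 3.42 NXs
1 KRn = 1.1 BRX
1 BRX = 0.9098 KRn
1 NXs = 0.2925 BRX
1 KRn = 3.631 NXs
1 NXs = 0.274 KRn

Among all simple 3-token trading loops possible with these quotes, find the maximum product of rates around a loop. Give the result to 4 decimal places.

1.0308

BRX→NXs→KRn→BRX: 3.42 × 0.274 × 1.1 = 1.03079
BRX→KRn→NXs→BRX: 0.9098 × 3.631 × 0.2925 = 0.96627
Maximum is BRX→NXs→KRn→BRX at 1.0308; arbitrage exists.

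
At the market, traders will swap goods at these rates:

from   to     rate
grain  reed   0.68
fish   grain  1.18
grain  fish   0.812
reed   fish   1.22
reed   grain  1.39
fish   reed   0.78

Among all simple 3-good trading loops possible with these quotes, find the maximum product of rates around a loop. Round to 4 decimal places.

fish→grain→reed→fish: 1.18 × 0.68 × 1.22 = 0.97893
fish→reed→grain→fish: 0.78 × 1.39 × 0.812 = 0.88037
Maximum is fish→grain→reed→fish at 0.9789; no arbitrage — every cycle loses value.

0.9789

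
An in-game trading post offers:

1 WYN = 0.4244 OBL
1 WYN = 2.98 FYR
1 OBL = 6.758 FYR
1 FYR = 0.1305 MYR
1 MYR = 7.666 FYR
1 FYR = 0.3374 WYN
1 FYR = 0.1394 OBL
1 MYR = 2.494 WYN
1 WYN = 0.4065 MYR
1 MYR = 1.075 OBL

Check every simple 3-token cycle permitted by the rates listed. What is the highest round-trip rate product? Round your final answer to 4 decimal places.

WYN→MYR→FYR→WYN: 0.4065 × 7.666 × 0.3374 = 1.05142
WYN→FYR→MYR→WYN: 2.98 × 0.1305 × 2.494 = 0.96989
WYN→OBL→FYR→WYN: 0.4244 × 6.758 × 0.3374 = 0.96770
FYR→MYR→OBL→FYR: 0.1305 × 1.075 × 6.758 = 0.94806
Maximum is WYN→MYR→FYR→WYN at 1.0514; arbitrage exists.

1.0514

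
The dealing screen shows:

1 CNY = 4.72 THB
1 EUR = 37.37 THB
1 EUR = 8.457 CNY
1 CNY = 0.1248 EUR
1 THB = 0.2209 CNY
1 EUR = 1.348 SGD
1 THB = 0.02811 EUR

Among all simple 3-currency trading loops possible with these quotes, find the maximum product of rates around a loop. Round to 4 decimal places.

1.1221

CNY→THB→EUR→CNY: 4.72 × 0.02811 × 8.457 = 1.12207
CNY→EUR→THB→CNY: 0.1248 × 37.37 × 0.2209 = 1.03023
Maximum is CNY→THB→EUR→CNY at 1.1221; arbitrage exists.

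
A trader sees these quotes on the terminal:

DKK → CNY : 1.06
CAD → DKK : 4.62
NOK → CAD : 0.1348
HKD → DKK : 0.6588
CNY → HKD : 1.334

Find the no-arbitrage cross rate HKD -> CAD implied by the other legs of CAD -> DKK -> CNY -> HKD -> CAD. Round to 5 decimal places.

0.15307

Known legs of the cycle: 4.62 × 1.06 × 1.334 = 6.5328648
For no arbitrage the full-cycle product must be 1, so the missing rate is 1 / 6.5328648 ≈ 0.1530722.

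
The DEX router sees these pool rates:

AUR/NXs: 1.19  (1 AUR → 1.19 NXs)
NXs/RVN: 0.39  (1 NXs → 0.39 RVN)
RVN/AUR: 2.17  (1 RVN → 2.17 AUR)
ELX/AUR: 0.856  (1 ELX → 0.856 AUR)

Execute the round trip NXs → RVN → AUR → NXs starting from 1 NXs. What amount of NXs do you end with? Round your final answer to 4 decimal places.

1.0071

1 NXs × 0.39 = 0.39 RVN
0.39 RVN × 2.17 = 0.8463 AUR
0.8463 AUR × 1.19 = 1.007097 NXs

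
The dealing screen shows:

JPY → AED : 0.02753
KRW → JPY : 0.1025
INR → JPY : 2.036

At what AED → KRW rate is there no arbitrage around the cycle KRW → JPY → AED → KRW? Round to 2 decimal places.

Known legs of the cycle: 0.1025 × 0.02753 = 0.002821825
For no arbitrage the full-cycle product must be 1, so the missing rate is 1 / 0.002821825 ≈ 354.3806.

354.38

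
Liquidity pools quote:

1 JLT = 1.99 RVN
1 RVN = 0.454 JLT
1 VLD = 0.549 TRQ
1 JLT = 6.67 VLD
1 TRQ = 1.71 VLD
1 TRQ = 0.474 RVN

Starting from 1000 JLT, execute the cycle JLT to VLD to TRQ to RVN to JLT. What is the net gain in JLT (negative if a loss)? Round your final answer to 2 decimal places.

1000 JLT × 6.67 = 6670 VLD
6670 VLD × 0.549 = 3661.83 TRQ
3661.83 TRQ × 0.474 = 1735.70742 RVN
1735.70742 RVN × 0.454 = 788.01116868 JLT
Net change: 788.01116868 − 1000 = -211.98883132 JLT

-211.99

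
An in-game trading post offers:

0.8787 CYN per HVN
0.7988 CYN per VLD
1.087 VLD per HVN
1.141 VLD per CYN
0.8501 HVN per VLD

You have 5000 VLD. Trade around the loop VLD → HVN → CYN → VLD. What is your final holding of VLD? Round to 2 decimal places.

4261.54

5000 VLD × 0.8501 = 4250.5 HVN
4250.5 HVN × 0.8787 = 3734.91435 CYN
3734.91435 CYN × 1.141 = 4261.53727335 VLD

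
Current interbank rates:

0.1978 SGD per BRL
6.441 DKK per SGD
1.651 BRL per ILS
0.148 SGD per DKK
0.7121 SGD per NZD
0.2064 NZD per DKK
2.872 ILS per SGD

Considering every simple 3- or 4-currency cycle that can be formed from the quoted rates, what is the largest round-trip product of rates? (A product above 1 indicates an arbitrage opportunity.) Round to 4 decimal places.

NZD→SGD→DKK→NZD: 0.7121 × 6.441 × 0.2064 = 0.94668
BRL→SGD→ILS→BRL: 0.1978 × 2.872 × 1.651 = 0.93790
Maximum is NZD→SGD→DKK→NZD at 0.9467; no arbitrage — every cycle loses value.

0.9467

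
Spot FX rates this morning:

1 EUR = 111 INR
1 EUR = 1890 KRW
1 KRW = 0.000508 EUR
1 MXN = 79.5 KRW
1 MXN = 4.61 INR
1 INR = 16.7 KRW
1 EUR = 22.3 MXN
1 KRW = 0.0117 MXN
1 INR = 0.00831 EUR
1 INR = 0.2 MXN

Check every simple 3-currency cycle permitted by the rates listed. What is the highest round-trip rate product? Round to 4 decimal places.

EUR→INR→KRW→EUR: 111 × 16.7 × 0.000508 = 0.94168
KRW→MXN→INR→KRW: 0.0117 × 4.61 × 16.7 = 0.90075
EUR→MXN→KRW→EUR: 22.3 × 79.5 × 0.000508 = 0.90061
EUR→MXN→INR→EUR: 22.3 × 4.61 × 0.00831 = 0.85429
Maximum is EUR→INR→KRW→EUR at 0.9417; no arbitrage — every cycle loses value.

0.9417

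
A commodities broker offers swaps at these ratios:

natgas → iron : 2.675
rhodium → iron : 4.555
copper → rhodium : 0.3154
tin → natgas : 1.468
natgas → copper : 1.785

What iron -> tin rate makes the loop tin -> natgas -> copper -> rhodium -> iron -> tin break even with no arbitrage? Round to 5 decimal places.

0.26564

Known legs of the cycle: 1.468 × 1.785 × 0.3154 × 4.555 = 3.76456106586
For no arbitrage the full-cycle product must be 1, so the missing rate is 1 / 3.76456106586 ≈ 0.2656352.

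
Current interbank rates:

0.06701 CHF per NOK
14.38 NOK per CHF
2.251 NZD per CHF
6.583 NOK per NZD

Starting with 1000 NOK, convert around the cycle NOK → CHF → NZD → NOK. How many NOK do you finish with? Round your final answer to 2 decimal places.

1000 NOK × 0.06701 = 67.01 CHF
67.01 CHF × 2.251 = 150.83951 NZD
150.83951 NZD × 6.583 = 992.97649433 NOK

992.98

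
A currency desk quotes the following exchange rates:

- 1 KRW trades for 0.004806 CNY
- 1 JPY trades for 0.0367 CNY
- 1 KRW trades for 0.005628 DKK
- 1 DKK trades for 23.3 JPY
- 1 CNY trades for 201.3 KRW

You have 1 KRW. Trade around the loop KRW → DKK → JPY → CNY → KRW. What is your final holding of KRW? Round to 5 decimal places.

1 KRW × 0.005628 = 0.005628 DKK
0.005628 DKK × 23.3 = 0.1311324 JPY
0.1311324 JPY × 0.0367 = 0.00481255908 CNY
0.00481255908 CNY × 201.3 = 0.968768142804 KRW

0.96877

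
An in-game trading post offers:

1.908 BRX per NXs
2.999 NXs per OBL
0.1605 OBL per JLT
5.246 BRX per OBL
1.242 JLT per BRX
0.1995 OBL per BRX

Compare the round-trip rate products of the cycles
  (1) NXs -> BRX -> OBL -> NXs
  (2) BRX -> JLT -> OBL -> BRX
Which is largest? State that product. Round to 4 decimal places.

(1) 1.908 × 0.1995 × 2.999 = 1.14156
(2) 1.242 × 0.1605 × 5.246 = 1.04574
Highest is cycle (1) at 1.1416 (>1, arbitrage).

1.1416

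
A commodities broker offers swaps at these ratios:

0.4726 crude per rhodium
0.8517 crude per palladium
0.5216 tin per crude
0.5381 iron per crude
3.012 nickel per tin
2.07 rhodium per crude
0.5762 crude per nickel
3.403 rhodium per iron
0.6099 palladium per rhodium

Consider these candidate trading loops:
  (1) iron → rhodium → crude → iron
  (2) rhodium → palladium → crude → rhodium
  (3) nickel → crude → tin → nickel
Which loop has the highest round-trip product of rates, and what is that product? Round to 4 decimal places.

1.0753

(1) 3.403 × 0.4726 × 0.5381 = 0.86540
(2) 0.6099 × 0.8517 × 2.07 = 1.07527
(3) 0.5762 × 0.5216 × 3.012 = 0.90524
Highest is cycle (2) at 1.0753 (>1, arbitrage).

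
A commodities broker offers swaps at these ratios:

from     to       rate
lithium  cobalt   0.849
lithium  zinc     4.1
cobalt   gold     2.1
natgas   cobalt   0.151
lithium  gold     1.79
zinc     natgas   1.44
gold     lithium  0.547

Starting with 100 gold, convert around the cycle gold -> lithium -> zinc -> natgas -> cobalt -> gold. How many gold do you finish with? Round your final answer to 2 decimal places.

100 gold × 0.547 = 54.7 lithium
54.7 lithium × 4.1 = 224.27 zinc
224.27 zinc × 1.44 = 322.9488 natgas
322.9488 natgas × 0.151 = 48.7652688 cobalt
48.7652688 cobalt × 2.1 = 102.40706448 gold

102.41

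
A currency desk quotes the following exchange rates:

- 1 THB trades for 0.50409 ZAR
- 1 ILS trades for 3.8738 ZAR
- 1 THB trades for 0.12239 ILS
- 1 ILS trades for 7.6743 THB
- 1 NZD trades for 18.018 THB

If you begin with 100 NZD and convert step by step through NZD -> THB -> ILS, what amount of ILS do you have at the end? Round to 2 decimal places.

100 NZD × 18.018 = 1801.8 THB
1801.8 THB × 0.12239 = 220.522302 ILS

220.52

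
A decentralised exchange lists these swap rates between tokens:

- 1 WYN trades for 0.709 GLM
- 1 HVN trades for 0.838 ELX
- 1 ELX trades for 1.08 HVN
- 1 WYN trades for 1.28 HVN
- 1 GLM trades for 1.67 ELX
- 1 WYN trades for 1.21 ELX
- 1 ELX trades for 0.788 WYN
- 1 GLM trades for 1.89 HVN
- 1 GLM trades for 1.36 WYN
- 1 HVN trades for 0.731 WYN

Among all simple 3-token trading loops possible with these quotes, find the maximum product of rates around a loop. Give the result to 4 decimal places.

0.9795

HVN→WYN→GLM→HVN: 0.731 × 0.709 × 1.89 = 0.97955
HVN→WYN→ELX→HVN: 0.731 × 1.21 × 1.08 = 0.95527
WYN→GLM→ELX→WYN: 0.709 × 1.67 × 0.788 = 0.93302
HVN→ELX→WYN→HVN: 0.838 × 0.788 × 1.28 = 0.84524
Maximum is HVN→WYN→GLM→HVN at 0.9795; no arbitrage — every cycle loses value.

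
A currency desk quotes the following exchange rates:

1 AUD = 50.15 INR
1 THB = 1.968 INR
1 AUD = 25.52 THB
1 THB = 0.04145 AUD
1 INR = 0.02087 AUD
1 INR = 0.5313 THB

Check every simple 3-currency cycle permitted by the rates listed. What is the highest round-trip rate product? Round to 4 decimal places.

1.1044

INR→THB→AUD→INR: 0.5313 × 0.04145 × 50.15 = 1.10442
INR→AUD→THB→INR: 0.02087 × 25.52 × 1.968 = 1.04816
Maximum is INR→THB→AUD→INR at 1.1044; arbitrage exists.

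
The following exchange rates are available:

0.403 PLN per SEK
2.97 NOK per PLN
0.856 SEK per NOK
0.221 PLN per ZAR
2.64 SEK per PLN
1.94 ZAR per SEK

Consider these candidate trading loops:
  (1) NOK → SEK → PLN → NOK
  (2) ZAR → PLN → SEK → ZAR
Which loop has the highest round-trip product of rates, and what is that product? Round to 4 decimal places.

1.1319

(1) 0.856 × 0.403 × 2.97 = 1.02455
(2) 0.221 × 2.64 × 1.94 = 1.13187
Highest is cycle (2) at 1.1319 (>1, arbitrage).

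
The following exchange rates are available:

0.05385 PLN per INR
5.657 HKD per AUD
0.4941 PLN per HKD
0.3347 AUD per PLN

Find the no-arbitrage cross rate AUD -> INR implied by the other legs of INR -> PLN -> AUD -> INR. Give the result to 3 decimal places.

55.483

Known legs of the cycle: 0.05385 × 0.3347 = 0.018023595
For no arbitrage the full-cycle product must be 1, so the missing rate is 1 / 0.018023595 ≈ 55.48283.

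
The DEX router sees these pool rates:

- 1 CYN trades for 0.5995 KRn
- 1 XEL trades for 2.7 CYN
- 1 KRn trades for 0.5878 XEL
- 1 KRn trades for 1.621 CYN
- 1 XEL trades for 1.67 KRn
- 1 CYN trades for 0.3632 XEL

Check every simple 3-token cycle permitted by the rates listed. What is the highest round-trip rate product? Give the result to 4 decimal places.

0.9832

KRn→CYN→XEL→KRn: 1.621 × 0.3632 × 1.67 = 0.98321
KRn→XEL→CYN→KRn: 0.5878 × 2.7 × 0.5995 = 0.95144
Maximum is KRn→CYN→XEL→KRn at 0.9832; no arbitrage — every cycle loses value.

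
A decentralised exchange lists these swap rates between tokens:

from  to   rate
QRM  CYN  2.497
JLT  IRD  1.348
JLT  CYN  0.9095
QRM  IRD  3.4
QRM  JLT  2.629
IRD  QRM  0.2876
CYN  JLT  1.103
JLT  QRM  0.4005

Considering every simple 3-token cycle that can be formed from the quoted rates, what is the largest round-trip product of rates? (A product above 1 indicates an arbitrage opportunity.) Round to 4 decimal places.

1.1031

CYN→JLT→QRM→CYN: 1.103 × 0.4005 × 2.497 = 1.10305
IRD→QRM→JLT→IRD: 0.2876 × 2.629 × 1.348 = 1.01922
Maximum is CYN→JLT→QRM→CYN at 1.1031; arbitrage exists.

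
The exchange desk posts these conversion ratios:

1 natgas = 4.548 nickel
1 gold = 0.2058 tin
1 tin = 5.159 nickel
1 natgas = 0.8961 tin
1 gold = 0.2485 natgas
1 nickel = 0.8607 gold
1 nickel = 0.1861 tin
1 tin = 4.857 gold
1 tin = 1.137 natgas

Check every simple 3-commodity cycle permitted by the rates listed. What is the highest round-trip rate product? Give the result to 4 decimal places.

natgas→tin→gold→natgas: 0.8961 × 4.857 × 0.2485 = 1.08156
natgas→nickel→gold→natgas: 4.548 × 0.8607 × 0.2485 = 0.97274
natgas→nickel→tin→natgas: 4.548 × 0.1861 × 1.137 = 0.96234
gold→tin→nickel→gold: 0.2058 × 5.159 × 0.8607 = 0.91382
Maximum is natgas→tin→gold→natgas at 1.0816; arbitrage exists.

1.0816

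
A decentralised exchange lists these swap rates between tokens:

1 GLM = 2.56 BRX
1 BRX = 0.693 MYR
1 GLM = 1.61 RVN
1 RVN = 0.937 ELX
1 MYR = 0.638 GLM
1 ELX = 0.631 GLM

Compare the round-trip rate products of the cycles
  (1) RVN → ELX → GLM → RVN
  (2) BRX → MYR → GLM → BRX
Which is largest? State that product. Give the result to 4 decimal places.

1.1319

(1) 0.937 × 0.631 × 1.61 = 0.95191
(2) 0.693 × 0.638 × 2.56 = 1.13186
Highest is cycle (2) at 1.1319 (>1, arbitrage).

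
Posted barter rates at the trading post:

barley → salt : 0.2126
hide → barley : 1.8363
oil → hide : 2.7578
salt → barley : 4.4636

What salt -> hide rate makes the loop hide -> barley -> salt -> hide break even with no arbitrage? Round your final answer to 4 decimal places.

Known legs of the cycle: 1.8363 × 0.2126 = 0.39039738
For no arbitrage the full-cycle product must be 1, so the missing rate is 1 / 0.39039738 ≈ 2.561493.

2.5615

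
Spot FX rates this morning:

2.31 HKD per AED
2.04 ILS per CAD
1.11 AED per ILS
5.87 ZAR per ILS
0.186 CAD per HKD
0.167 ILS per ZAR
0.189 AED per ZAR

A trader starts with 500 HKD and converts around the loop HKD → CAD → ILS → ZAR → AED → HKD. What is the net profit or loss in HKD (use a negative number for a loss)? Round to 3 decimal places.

500 HKD × 0.186 = 93 CAD
93 CAD × 2.04 = 189.72 ILS
189.72 ILS × 5.87 = 1113.6564 ZAR
1113.6564 ZAR × 0.189 = 210.4810596 AED
210.4810596 AED × 2.31 = 486.211247676 HKD
Net change: 486.211247676 − 500 = -13.788752324 HKD

-13.789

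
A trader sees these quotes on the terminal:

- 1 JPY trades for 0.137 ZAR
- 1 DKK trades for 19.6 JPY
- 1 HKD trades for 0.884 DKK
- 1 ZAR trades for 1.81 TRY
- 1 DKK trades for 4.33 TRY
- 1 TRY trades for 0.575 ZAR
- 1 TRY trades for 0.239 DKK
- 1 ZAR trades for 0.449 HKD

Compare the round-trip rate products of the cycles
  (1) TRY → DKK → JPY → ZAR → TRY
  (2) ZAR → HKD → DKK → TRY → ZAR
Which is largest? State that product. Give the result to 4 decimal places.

1.1616

(1) 0.239 × 19.6 × 0.137 × 1.81 = 1.16159
(2) 0.449 × 0.884 × 4.33 × 0.575 = 0.98822
Highest is cycle (1) at 1.1616 (>1, arbitrage).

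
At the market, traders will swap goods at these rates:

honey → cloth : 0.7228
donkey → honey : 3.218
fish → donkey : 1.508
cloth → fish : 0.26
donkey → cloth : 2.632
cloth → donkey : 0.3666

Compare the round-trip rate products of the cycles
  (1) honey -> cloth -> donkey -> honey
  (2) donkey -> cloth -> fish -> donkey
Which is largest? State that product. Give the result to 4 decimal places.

1.0320

(1) 0.7228 × 0.3666 × 3.218 = 0.85270
(2) 2.632 × 0.26 × 1.508 = 1.03195
Highest is cycle (2) at 1.0320 (>1, arbitrage).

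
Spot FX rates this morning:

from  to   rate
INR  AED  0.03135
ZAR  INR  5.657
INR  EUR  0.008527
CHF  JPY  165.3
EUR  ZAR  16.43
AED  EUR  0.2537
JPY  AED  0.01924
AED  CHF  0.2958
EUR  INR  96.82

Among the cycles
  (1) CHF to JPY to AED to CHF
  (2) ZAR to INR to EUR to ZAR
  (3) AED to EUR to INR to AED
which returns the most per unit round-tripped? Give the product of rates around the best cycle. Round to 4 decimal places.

(1) 165.3 × 0.01924 × 0.2958 = 0.94075
(2) 5.657 × 0.008527 × 16.43 = 0.79254
(3) 0.2537 × 96.82 × 0.03135 = 0.77006
Highest is cycle (1) at 0.9408 (≤1, no arbitrage).

0.9408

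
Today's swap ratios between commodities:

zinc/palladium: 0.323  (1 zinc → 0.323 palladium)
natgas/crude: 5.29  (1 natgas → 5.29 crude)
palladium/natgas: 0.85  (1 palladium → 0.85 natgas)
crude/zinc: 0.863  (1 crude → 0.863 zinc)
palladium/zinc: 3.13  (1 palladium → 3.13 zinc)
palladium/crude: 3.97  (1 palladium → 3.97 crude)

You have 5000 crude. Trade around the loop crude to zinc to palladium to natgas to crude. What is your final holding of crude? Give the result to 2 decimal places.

6266.97

5000 crude × 0.863 = 4315 zinc
4315 zinc × 0.323 = 1393.745 palladium
1393.745 palladium × 0.85 = 1184.68325 natgas
1184.68325 natgas × 5.29 = 6266.9743925 crude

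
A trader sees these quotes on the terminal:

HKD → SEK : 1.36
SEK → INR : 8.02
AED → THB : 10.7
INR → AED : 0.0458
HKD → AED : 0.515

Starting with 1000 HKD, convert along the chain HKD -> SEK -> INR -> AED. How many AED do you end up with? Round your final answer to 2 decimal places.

499.55

1000 HKD × 1.36 = 1360 SEK
1360 SEK × 8.02 = 10907.2 INR
10907.2 INR × 0.0458 = 499.54976 AED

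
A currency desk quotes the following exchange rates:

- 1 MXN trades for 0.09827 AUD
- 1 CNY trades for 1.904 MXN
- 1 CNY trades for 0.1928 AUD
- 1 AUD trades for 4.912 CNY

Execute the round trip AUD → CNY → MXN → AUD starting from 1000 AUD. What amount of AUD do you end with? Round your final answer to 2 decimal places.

919.07

1000 AUD × 4.912 = 4912 CNY
4912 CNY × 1.904 = 9352.448 MXN
9352.448 MXN × 0.09827 = 919.06506496 AUD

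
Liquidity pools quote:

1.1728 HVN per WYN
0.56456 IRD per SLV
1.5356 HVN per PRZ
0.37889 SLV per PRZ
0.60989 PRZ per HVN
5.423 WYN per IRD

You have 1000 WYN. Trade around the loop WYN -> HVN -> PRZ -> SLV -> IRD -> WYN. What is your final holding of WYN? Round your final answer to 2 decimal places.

829.73

1000 WYN × 1.1728 = 1172.8 HVN
1172.8 HVN × 0.60989 = 715.278992 PRZ
715.278992 PRZ × 0.37889 = 271.01205727888 SLV
271.01205727888 SLV × 0.56456 = 153.0025670573644928 IRD
153.0025670573644928 IRD × 5.423 = 829.7329211520876444544 WYN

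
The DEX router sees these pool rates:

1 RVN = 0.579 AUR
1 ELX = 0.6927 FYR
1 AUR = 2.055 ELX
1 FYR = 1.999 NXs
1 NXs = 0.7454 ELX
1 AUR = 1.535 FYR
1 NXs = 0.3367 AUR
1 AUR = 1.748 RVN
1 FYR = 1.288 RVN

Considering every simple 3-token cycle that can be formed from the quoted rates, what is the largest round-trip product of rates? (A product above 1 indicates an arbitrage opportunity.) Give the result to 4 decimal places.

1.1447

RVN→AUR→FYR→RVN: 0.579 × 1.535 × 1.288 = 1.14473
AUR→FYR→NXs→AUR: 1.535 × 1.999 × 0.3367 = 1.03315
ELX→FYR→NXs→ELX: 0.6927 × 1.999 × 0.7454 = 1.03216
Maximum is RVN→AUR→FYR→RVN at 1.1447; arbitrage exists.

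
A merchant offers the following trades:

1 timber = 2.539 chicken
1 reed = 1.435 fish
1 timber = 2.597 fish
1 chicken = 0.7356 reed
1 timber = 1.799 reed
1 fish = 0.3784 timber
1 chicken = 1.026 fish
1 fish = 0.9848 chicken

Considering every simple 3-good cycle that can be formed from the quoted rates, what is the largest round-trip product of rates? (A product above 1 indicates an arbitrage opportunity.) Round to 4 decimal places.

chicken→reed→fish→chicken: 0.7356 × 1.435 × 0.9848 = 1.03954
timber→chicken→fish→timber: 2.539 × 1.026 × 0.3784 = 0.98574
timber→reed→fish→timber: 1.799 × 1.435 × 0.3784 = 0.97686
Maximum is chicken→reed→fish→chicken at 1.0395; arbitrage exists.

1.0395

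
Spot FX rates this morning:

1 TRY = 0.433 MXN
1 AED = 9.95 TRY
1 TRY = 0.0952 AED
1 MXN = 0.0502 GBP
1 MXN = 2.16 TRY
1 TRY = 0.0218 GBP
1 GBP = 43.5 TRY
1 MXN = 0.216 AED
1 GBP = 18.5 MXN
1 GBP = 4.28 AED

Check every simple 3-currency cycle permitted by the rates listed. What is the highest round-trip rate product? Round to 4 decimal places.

0.9455

TRY→MXN→GBP→TRY: 0.433 × 0.0502 × 43.5 = 0.94554
TRY→MXN→AED→TRY: 0.433 × 0.216 × 9.95 = 0.93060
TRY→GBP→AED→TRY: 0.0218 × 4.28 × 9.95 = 0.92837
TRY→GBP→MXN→TRY: 0.0218 × 18.5 × 2.16 = 0.87113
Maximum is TRY→MXN→GBP→TRY at 0.9455; no arbitrage — every cycle loses value.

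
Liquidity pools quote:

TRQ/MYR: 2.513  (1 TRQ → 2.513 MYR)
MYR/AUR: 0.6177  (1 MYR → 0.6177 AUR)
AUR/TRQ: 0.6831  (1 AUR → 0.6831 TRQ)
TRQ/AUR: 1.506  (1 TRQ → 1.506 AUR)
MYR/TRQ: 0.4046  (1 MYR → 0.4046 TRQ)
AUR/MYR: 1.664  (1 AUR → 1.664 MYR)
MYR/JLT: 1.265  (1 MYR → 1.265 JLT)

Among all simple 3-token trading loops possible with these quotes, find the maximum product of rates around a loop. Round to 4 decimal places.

1.0604

AUR→TRQ→MYR→AUR: 0.6831 × 2.513 × 0.6177 = 1.06036
AUR→MYR→TRQ→AUR: 1.664 × 0.4046 × 1.506 = 1.01392
Maximum is AUR→TRQ→MYR→AUR at 1.0604; arbitrage exists.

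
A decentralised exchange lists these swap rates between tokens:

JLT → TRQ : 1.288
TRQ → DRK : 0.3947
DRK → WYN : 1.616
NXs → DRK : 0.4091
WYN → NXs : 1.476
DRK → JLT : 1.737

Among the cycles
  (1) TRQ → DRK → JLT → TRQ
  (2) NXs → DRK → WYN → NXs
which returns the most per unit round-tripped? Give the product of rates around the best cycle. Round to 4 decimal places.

0.9758

(1) 0.3947 × 1.737 × 1.288 = 0.88304
(2) 0.4091 × 1.616 × 1.476 = 0.97579
Highest is cycle (2) at 0.9758 (≤1, no arbitrage).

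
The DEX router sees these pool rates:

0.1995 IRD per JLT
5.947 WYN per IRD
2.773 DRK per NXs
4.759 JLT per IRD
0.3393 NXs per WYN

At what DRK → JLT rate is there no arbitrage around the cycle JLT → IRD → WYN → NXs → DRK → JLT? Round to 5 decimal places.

0.89583

Known legs of the cycle: 0.1995 × 5.947 × 0.3393 × 2.773 = 1.11628366025085
For no arbitrage the full-cycle product must be 1, so the missing rate is 1 / 1.11628366025085 ≈ 0.8958296.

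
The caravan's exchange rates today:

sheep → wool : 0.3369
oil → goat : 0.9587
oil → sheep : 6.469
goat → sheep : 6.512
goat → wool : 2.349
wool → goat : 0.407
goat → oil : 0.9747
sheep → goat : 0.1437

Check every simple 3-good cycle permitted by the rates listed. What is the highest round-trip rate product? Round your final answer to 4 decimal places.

oil→sheep→goat→oil: 6.469 × 0.1437 × 0.9747 = 0.90608
wool→goat→sheep→wool: 0.407 × 6.512 × 0.3369 = 0.89291
Maximum is oil→sheep→goat→oil at 0.9061; no arbitrage — every cycle loses value.

0.9061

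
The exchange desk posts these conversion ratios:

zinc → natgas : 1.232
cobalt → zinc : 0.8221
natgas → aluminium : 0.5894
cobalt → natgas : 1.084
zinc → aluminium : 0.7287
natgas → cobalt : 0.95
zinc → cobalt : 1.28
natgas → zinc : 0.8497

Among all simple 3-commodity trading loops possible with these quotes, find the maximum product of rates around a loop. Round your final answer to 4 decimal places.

1.1790

cobalt→natgas→zinc→cobalt: 1.084 × 0.8497 × 1.28 = 1.17898
cobalt→zinc→natgas→cobalt: 0.8221 × 1.232 × 0.95 = 0.96219
Maximum is cobalt→natgas→zinc→cobalt at 1.1790; arbitrage exists.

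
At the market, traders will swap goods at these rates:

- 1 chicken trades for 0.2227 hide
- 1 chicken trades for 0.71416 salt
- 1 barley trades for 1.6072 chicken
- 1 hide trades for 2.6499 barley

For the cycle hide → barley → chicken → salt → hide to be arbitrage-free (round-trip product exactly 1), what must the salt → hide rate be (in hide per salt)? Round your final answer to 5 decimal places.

Known legs of the cycle: 2.6499 × 1.6072 × 0.71416 = 3.0415497930048
For no arbitrage the full-cycle product must be 1, so the missing rate is 1 / 3.0415497930048 ≈ 0.3287798.

0.32878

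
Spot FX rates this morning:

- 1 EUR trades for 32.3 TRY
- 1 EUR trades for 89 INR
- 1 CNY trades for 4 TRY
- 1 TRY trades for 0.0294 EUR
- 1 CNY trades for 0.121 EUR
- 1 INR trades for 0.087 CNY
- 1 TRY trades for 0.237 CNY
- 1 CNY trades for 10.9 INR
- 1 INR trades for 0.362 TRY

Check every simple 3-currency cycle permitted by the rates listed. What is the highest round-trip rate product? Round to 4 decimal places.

0.9472

INR→TRY→EUR→INR: 0.362 × 0.0294 × 89 = 0.94721
INR→CNY→EUR→INR: 0.087 × 0.121 × 89 = 0.93690
INR→TRY→CNY→INR: 0.362 × 0.237 × 10.9 = 0.93515
EUR→TRY→CNY→EUR: 32.3 × 0.237 × 0.121 = 0.92627
Maximum is INR→TRY→EUR→INR at 0.9472; no arbitrage — every cycle loses value.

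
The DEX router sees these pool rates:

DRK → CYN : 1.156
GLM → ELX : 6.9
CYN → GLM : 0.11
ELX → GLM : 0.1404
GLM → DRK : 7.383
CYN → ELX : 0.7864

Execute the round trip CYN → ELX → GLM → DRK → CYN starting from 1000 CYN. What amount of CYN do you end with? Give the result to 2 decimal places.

1000 CYN × 0.7864 = 786.4 ELX
786.4 ELX × 0.1404 = 110.41056 GLM
110.41056 GLM × 7.383 = 815.16116448 DRK
815.16116448 DRK × 1.156 = 942.32630613888 CYN

942.33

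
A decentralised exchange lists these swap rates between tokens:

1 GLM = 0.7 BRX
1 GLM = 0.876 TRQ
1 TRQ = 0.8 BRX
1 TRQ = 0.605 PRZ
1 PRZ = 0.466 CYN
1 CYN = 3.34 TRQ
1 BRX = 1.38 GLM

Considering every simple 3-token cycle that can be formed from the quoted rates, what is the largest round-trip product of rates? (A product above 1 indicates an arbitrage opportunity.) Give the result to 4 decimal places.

BRX→GLM→TRQ→BRX: 1.38 × 0.876 × 0.8 = 0.96710
PRZ→CYN→TRQ→PRZ: 0.466 × 3.34 × 0.605 = 0.94165
Maximum is BRX→GLM→TRQ→BRX at 0.9671; no arbitrage — every cycle loses value.

0.9671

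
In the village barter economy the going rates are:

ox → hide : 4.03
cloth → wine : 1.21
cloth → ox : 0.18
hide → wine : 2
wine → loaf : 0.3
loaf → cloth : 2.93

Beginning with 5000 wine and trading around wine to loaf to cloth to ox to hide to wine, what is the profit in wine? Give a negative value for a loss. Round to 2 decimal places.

1376.27

5000 wine × 0.3 = 1500 loaf
1500 loaf × 2.93 = 4395 cloth
4395 cloth × 0.18 = 791.1 ox
791.1 ox × 4.03 = 3188.133 hide
3188.133 hide × 2 = 6376.266 wine
Net change: 6376.266 − 5000 = 1376.266 wine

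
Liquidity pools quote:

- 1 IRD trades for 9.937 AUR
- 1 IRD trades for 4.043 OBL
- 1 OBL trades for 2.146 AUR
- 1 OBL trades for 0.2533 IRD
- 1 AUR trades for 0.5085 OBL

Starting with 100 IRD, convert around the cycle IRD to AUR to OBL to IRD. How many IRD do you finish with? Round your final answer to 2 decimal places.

127.99

100 IRD × 9.937 = 993.7 AUR
993.7 AUR × 0.5085 = 505.29645 OBL
505.29645 OBL × 0.2533 = 127.991590785 IRD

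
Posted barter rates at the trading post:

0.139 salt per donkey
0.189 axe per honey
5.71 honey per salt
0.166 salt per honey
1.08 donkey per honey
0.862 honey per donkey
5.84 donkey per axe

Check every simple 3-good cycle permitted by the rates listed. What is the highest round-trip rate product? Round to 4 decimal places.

0.9514

honey→axe→donkey→honey: 0.189 × 5.84 × 0.862 = 0.95144
honey→donkey→salt→honey: 1.08 × 0.139 × 5.71 = 0.85719
Maximum is honey→axe→donkey→honey at 0.9514; no arbitrage — every cycle loses value.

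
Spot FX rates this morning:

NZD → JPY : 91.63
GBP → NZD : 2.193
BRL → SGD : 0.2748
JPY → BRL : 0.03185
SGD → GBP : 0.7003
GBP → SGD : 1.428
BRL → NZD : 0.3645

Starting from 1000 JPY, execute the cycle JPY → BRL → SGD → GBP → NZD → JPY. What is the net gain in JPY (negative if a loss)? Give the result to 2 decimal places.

231.65

1000 JPY × 0.03185 = 31.85 BRL
31.85 BRL × 0.2748 = 8.75238 SGD
8.75238 SGD × 0.7003 = 6.129291714 GBP
6.129291714 GBP × 2.193 = 13.441536728802 NZD
13.441536728802 NZD × 91.63 = 1231.64801046012726 JPY
Net change: 1231.64801046012726 − 1000 = 231.64801046012726 JPY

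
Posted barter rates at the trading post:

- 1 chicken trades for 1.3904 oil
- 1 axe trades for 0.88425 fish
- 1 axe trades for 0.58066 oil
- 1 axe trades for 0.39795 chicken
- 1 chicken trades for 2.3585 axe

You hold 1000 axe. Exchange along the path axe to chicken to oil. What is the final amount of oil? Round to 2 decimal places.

553.31

1000 axe × 0.39795 = 397.95 chicken
397.95 chicken × 1.3904 = 553.30968 oil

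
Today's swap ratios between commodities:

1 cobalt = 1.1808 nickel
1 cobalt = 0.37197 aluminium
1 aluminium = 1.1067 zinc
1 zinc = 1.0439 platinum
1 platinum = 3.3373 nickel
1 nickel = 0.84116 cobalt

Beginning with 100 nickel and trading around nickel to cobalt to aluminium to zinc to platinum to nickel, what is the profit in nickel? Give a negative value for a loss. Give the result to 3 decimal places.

20.634

100 nickel × 0.84116 = 84.116 cobalt
84.116 cobalt × 0.37197 = 31.28862852 aluminium
31.28862852 aluminium × 1.1067 = 34.627125183084 zinc
34.627125183084 zinc × 1.0439 = 36.1472559786213876 platinum
36.1472559786213876 platinum × 3.3373 = 120.63423737745315683748 nickel
Net change: 120.63423737745315683748 − 100 = 20.63423737745315683748 nickel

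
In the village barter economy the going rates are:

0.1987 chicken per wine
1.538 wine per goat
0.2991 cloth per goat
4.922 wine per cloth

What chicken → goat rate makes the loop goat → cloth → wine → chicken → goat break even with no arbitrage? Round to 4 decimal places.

3.4186

Known legs of the cycle: 0.2991 × 4.922 × 0.1987 = 0.29252021874
For no arbitrage the full-cycle product must be 1, so the missing rate is 1 / 0.29252021874 ≈ 3.418567.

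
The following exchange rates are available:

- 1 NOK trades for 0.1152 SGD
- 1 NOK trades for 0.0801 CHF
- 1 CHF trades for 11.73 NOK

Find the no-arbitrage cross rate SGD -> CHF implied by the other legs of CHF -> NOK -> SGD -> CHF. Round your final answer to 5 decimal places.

0.74003

Known legs of the cycle: 11.73 × 0.1152 = 1.351296
For no arbitrage the full-cycle product must be 1, so the missing rate is 1 / 1.351296 ≈ 0.7400303.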